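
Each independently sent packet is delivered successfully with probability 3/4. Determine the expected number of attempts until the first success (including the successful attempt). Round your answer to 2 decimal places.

For a geometric distribution, E[trials] = 1/p = 1/(3/4) = 4/3.
≈ 1.33

1.33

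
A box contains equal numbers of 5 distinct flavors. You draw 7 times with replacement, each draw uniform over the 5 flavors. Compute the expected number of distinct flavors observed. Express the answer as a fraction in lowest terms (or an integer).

Let Xⱼ=1 if type j appears at least once. P(Xⱼ=1) = 1 − ((5−1)/5)^7 = 61741/78125.
E[#distinct] = 5·61741/78125 = 61741/15625.

61741/15625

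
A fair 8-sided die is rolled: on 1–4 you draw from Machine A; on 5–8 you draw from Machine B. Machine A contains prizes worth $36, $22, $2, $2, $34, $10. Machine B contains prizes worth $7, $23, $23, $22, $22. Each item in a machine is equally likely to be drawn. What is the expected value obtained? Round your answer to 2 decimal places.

$18.53

E[X | Machine A] = (36 + 22 + 2 + 2 + 34 + 10)/6 = 53/3
E[X | Machine B] = (7 + 23 + 23 + 22 + 22)/5 = 97/5
E[X] = (1/2)·53/3 + (1/2)·97/5 = 278/15 ≈ 18.53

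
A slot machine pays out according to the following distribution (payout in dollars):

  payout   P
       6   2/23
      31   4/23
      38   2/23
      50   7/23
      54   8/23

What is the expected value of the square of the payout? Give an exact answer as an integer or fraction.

47632/23

E[X²] = (2/23)·36 + (4/23)·961 + (2/23)·1444 + (7/23)·2500 + (8/23)·2916
     = 47632/23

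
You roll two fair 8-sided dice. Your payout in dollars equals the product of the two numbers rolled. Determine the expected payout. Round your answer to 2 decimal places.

$20.25

Distribution of the product of the two numbers rolled: 1 w.p. 1/64, 2 w.p. 1/32, 3 w.p. 1/32, 4 w.p. 3/64, 5 w.p. 1/32, 6 w.p. 1/16, …
E[payout] = (1/64)·1 + (1/32)·2 + (1/32)·3 + (3/64)·4 + (1/32)·5 + (1/16)·6 + (1/32)·7 + (1/16)·8 + (1/64)·9 + (1/32)·10 + (1/16)·12 + (1/32)·14 + (1/32)·15 + (3/64)·16 + (1/32)·18 + (1/32)·20 + (1/32)·21 + (1/16)·24 + (1/64)·25 + (1/32)·28 + (1/32)·30 + (1/32)·32 + (1/32)·35 + (1/64)·36 + (1/32)·40 + (1/32)·42 + (1/32)·48 + (1/64)·49 + (1/32)·56 + (1/64)·64 = 81/4
≈ $20.25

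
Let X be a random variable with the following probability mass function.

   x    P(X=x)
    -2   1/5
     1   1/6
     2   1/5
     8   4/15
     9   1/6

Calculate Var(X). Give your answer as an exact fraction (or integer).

1342/75

E[X] = (1/5)·(-2) + (1/6)·1 + (1/5)·2 + (4/15)·8 + (1/6)·9 = 19/5
E[X²] = (1/5)·4 + (1/6)·1 + (1/5)·4 + (4/15)·64 + (1/6)·81 = 97/3
Var(X) = 97/3 − (19/5)² = 1342/75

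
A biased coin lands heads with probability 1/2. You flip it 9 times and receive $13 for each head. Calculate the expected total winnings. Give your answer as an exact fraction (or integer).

E[#heads] = 9·1/2 = 9/2 (linearity over flips).
E[winnings] = 13·9/2 = 117/2.

117/2 dollars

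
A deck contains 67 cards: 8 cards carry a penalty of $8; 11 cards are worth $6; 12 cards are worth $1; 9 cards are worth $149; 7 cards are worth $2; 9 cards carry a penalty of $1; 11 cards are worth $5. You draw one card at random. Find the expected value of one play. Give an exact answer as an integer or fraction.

1415/67 dollars

E[payout] = (8/67)·(-8) + (11/67)·6 + (12/67)·1 + (9/67)·149 + (7/67)·2 + (9/67)·(-1) + (11/67)·5 = 1415/67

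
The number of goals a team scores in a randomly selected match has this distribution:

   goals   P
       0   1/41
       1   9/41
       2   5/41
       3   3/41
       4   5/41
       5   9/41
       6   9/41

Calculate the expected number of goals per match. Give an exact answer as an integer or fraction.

147/41

E[X] = (1/41)·0 + (9/41)·1 + (5/41)·2 + (3/41)·3 + (5/41)·4 + (9/41)·5 + (9/41)·6
     = 147/41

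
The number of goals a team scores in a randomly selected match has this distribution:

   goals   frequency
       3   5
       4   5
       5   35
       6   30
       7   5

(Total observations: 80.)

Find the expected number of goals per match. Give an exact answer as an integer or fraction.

85/16

Total = 80, so P(goals=3) = 5/80, etc.
E[X] = (1/16)·3 + (1/16)·4 + (7/16)·5 + (3/8)·6 + (1/16)·7
     = 85/16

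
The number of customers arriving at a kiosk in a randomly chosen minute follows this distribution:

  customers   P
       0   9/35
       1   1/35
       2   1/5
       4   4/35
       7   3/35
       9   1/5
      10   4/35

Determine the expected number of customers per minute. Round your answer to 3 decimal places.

4.429

E[X] = (9/35)·0 + (1/35)·1 + (1/5)·2 + (4/35)·4 + (3/35)·7 + (1/5)·9 + (4/35)·10
     = 31/7 ≈ 4.429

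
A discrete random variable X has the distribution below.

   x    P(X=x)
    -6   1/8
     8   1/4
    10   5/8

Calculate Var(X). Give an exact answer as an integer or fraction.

E[X] = (1/8)·(-6) + (1/4)·8 + (5/8)·10 = 15/2
E[X²] = (1/8)·36 + (1/4)·64 + (5/8)·100 = 83
Var(X) = 83 − (15/2)² = 107/4

107/4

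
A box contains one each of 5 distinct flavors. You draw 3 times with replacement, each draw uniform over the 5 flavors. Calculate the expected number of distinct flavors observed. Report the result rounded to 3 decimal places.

Let Xⱼ=1 if type j appears at least once. P(Xⱼ=1) = 1 − ((5−1)/5)^3 = 61/125.
E[#distinct] = 5·61/125 = 61/25.
≈ 2.440

2.440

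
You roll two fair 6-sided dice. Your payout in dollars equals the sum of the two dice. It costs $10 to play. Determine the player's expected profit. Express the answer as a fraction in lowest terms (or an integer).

Distribution of the sum of the two dice: 2 w.p. 1/36, 3 w.p. 1/18, 4 w.p. 1/12, 5 w.p. 1/9, 6 w.p. 5/36, 7 w.p. 1/6, …
E[payout] = (1/36)·2 + (1/18)·3 + (1/12)·4 + (1/9)·5 + (5/36)·6 + (1/6)·7 + (5/36)·8 + (1/9)·9 + (1/12)·10 + (1/18)·11 + (1/36)·12 = 7
Expected profit = 7 − 10 = -3

-$3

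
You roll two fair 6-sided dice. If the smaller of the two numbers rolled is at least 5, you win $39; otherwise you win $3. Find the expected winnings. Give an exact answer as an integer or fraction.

$7

E[payout] = (8/9)·3 + (1/9)·39 = 7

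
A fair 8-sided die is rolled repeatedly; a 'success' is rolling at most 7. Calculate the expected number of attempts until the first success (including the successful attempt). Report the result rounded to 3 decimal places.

For a geometric distribution, E[trials] = 1/p = 1/(7/8) = 8/7.
≈ 1.143

1.143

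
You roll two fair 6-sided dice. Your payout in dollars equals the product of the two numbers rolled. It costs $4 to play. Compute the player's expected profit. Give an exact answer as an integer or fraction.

33/4 dollars

Distribution of the product of the two numbers rolled: 1 w.p. 1/36, 2 w.p. 1/18, 3 w.p. 1/18, 4 w.p. 1/12, 5 w.p. 1/18, 6 w.p. 1/9, …
E[payout] = (1/36)·1 + (1/18)·2 + (1/18)·3 + (1/12)·4 + (1/18)·5 + (1/9)·6 + (1/18)·8 + (1/36)·9 + (1/18)·10 + (1/9)·12 + (1/18)·15 + (1/36)·16 + (1/18)·18 + (1/18)·20 + (1/18)·24 + (1/36)·25 + (1/18)·30 + (1/36)·36 = 49/4
Expected profit = 49/4 − 4 = 33/4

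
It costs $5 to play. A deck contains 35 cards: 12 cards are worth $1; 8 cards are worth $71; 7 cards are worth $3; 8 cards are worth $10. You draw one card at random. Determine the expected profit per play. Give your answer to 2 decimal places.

$14.46

E[payout] = (12/35)·1 + (8/35)·71 + (7/35)·3 + (8/35)·10 = 681/35
Expected profit = 681/35 − 5 = 506/35 ≈ $14.46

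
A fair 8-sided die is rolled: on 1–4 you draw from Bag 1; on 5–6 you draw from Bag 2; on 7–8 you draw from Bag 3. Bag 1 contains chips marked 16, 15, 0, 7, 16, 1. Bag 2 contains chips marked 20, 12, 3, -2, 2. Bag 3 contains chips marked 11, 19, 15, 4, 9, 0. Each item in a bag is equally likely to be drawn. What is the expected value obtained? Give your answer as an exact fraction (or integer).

E[X | Bag 1] = (16 + 15 + 0 + 7 + 16 + 1)/6 = 55/6
E[X | Bag 2] = (20 + 12 + 3 − 2 + 2)/5 = 7
E[X | Bag 3] = (11 + 19 + 15 + 4 + 9 + 0)/6 = 29/3
E[X] = (1/2)·55/6 + (1/4)·7 + (1/4)·29/3 = 35/4

35/4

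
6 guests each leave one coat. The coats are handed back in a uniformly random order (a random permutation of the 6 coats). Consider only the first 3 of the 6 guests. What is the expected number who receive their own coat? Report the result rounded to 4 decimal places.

Let Xᵢ = 1 if person i gets their own coat. For each i, P(Xᵢ=1) = 1/6.
By linearity of expectation, E[X₁+…+X_3] = 3·(1/6) = 1/2.
≈ 0.5000

0.5000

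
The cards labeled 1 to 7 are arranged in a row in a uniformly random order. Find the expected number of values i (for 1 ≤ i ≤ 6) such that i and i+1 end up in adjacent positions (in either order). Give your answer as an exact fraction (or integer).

12/7

For each i ∈ {1,…,6}, let Xᵢ = 1 if i and i+1 are adjacent. P(Xᵢ=1) = 2·(7−1)!/7! = 2/7.
By linearity, E[ΣXᵢ] = (6)·(2/7) = 12/7.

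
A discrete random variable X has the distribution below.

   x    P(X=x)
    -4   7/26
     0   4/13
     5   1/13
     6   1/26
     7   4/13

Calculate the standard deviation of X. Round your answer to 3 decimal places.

4.453

E[X] = 22/13, E[X²] = 295/13
Var(X) = E[X²] − (E[X])² = 295/13 − 484/169 = 3351/169
SD(X) = √(3351/169) ≈ 4.453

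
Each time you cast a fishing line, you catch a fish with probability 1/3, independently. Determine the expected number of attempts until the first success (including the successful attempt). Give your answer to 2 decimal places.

3.00

For a geometric distribution, E[trials] = 1/p = 1/(1/3) = 3.
≈ 3.00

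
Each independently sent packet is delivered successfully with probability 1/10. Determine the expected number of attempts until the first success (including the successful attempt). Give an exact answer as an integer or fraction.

For a geometric distribution, E[trials] = 1/p = 1/(1/10) = 10.

10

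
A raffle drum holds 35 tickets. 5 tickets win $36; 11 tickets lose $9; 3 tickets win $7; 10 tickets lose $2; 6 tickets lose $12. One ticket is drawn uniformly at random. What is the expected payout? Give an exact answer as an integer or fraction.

2/7 dollars

E[payout] = (5/35)·36 + (11/35)·(-9) + (3/35)·7 + (10/35)·(-2) + (6/35)·(-12) = 2/7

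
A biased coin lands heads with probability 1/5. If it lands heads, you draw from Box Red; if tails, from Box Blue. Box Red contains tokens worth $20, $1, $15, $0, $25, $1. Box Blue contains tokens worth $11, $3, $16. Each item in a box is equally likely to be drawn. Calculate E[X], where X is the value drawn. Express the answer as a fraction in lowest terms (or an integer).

151/15 dollars

E[X | Box Red] = (20 + 1 + 15 + 0 + 25 + 1)/6 = 31/3
E[X | Box Blue] = (11 + 3 + 16)/3 = 10
E[X] = (1/5)·31/3 + (4/5)·10 = 151/15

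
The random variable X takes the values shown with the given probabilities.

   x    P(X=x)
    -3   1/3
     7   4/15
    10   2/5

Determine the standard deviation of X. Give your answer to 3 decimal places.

E[X] = 73/15, E[X²] = 841/15
Var(X) = E[X²] − (E[X])² = 841/15 − 5329/225 = 7286/225
SD(X) = √(7286/225) ≈ 5.691

5.691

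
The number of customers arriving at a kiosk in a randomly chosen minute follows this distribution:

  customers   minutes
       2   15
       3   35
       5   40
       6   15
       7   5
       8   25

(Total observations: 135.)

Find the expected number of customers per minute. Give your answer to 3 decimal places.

4.889

Total = 135, so P(customers=2) = 15/135, etc.
E[X] = (1/9)·2 + (7/27)·3 + (8/27)·5 + (1/9)·6 + (1/27)·7 + (5/27)·8
     = 44/9 ≈ 4.889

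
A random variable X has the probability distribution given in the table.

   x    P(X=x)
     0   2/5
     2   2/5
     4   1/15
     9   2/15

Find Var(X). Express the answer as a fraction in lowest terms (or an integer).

1874/225

E[X] = (2/5)·0 + (2/5)·2 + (1/15)·4 + (2/15)·9 = 34/15
E[X²] = (2/5)·0 + (2/5)·4 + (1/15)·16 + (2/15)·81 = 202/15
Var(X) = 202/15 − (34/15)² = 1874/225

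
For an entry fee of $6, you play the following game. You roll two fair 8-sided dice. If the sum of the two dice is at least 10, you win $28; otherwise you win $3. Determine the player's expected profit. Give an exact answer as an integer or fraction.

127/16 dollars

E[payout] = (9/16)·3 + (7/16)·28 = 223/16
Expected profit = 223/16 − 6 = 127/16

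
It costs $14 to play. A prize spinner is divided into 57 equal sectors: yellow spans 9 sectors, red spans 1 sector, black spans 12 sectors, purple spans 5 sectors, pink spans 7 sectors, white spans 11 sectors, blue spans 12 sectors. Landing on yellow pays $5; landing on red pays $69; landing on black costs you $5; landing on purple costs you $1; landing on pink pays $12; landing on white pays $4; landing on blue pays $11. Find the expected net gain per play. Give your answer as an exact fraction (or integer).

E[payout] = (9/57)·5 + (1/57)·69 + (12/57)·(-5) + (5/57)·(-1) + (7/57)·12 + (11/57)·4 + (12/57)·11 = 103/19
Expected profit = 103/19 − 14 = -163/19

-163/19 dollars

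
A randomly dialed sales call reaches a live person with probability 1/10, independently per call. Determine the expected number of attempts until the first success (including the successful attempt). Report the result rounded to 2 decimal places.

For a geometric distribution, E[trials] = 1/p = 1/(1/10) = 10.
≈ 10.00

10.00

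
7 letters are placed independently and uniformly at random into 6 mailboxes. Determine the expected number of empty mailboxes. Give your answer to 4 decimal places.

1.6745

Let Xⱼ=1 if mailbox j is empty. P(Xⱼ=1) = ((6-1)/6)^7 = 78125/279936.
By linearity, E[#empty] = 6·78125/279936 = 78125/46656.
≈ 1.6745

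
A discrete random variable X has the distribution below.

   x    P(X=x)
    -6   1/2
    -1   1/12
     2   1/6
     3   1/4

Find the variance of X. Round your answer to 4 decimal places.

17.0000

E[X] = (1/2)·(-6) + (1/12)·(-1) + (1/6)·2 + (1/4)·3 = -2
E[X²] = (1/2)·36 + (1/12)·1 + (1/6)·4 + (1/4)·9 = 21
Var(X) = 21 − (-2)² = 17 ≈ 17.0000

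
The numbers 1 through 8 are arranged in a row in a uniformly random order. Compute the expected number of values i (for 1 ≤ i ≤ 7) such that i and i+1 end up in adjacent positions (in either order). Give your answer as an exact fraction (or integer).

7/4

For each i ∈ {1,…,7}, let Xᵢ = 1 if i and i+1 are adjacent. P(Xᵢ=1) = 2·(8−1)!/8! = 2/8.
By linearity, E[ΣXᵢ] = (7)·(2/8) = 7/4.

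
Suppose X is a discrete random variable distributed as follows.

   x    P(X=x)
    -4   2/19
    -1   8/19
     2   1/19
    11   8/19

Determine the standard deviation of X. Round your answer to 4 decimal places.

E[X] = 74/19, E[X²] = 1012/19
Var(X) = E[X²] − (E[X])² = 1012/19 − 5476/361 = 13752/361
SD(X) = √(13752/361) ≈ 6.1720

6.1720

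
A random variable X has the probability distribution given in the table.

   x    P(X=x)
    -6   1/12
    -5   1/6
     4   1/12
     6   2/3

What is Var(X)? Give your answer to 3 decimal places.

E[X] = (1/12)·(-6) + (1/6)·(-5) + (1/12)·4 + (2/3)·6 = 3
E[X²] = (1/12)·36 + (1/6)·25 + (1/12)·16 + (2/3)·36 = 65/2
Var(X) = 65/2 − (3)² = 47/2 ≈ 23.500

23.500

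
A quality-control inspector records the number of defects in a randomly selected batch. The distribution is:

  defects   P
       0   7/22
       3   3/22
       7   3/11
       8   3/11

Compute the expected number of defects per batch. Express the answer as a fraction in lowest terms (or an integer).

E[X] = (7/22)·0 + (3/22)·3 + (3/11)·7 + (3/11)·8
     = 9/2

9/2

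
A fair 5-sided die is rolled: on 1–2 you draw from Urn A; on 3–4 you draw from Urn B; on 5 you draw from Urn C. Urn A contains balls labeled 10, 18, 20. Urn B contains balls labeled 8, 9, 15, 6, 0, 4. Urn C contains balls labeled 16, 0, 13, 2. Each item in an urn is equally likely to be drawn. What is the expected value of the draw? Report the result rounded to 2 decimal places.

10.75

E[X | Urn A] = (10 + 18 + 20)/3 = 16
E[X | Urn B] = (8 + 9 + 15 + 6 + 0 + 4)/6 = 7
E[X | Urn C] = (16 + 0 + 13 + 2)/4 = 31/4
E[X] = (2/5)·16 + (2/5)·7 + (1/5)·31/4 = 43/4 ≈ 10.75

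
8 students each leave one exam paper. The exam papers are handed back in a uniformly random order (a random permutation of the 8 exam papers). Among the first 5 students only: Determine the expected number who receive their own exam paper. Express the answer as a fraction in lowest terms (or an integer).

5/8

Let Xᵢ = 1 if person i gets their own exam paper. For each i, P(Xᵢ=1) = 1/8.
By linearity of expectation, E[X₁+…+X_5] = 5·(1/8) = 5/8.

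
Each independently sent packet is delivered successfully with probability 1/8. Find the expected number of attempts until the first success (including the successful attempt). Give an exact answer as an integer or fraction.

8

For a geometric distribution, E[trials] = 1/p = 1/(1/8) = 8.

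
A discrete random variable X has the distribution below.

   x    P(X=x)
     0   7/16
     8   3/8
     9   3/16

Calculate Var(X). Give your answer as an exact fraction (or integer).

4407/256

E[X] = (7/16)·0 + (3/8)·8 + (3/16)·9 = 75/16
E[X²] = (7/16)·0 + (3/8)·64 + (3/16)·81 = 627/16
Var(X) = 627/16 − (75/16)² = 4407/256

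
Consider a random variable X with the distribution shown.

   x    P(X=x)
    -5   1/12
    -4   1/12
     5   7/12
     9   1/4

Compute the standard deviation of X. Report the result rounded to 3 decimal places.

E[X] = 53/12, E[X²] = 153/4
Var(X) = E[X²] − (E[X])² = 153/4 − 2809/144 = 2699/144
SD(X) = √(2699/144) ≈ 4.329

4.329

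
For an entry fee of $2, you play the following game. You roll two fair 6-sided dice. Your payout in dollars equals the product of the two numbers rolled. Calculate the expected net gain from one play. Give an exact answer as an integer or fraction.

Distribution of the product of the two numbers rolled: 1 w.p. 1/36, 2 w.p. 1/18, 3 w.p. 1/18, 4 w.p. 1/12, 5 w.p. 1/18, 6 w.p. 1/9, …
E[payout] = (1/36)·1 + (1/18)·2 + (1/18)·3 + (1/12)·4 + (1/18)·5 + (1/9)·6 + (1/18)·8 + (1/36)·9 + (1/18)·10 + (1/9)·12 + (1/18)·15 + (1/36)·16 + (1/18)·18 + (1/18)·20 + (1/18)·24 + (1/36)·25 + (1/18)·30 + (1/36)·36 = 49/4
Expected profit = 49/4 − 2 = 41/4

41/4 dollars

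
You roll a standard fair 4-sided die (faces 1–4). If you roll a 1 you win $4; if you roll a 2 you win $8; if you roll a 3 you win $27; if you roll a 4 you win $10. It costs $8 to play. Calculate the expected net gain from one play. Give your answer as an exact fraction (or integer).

17/4 dollars

E[payout] = (1/4)·4 + (1/4)·8 + (1/4)·10 + (1/4)·27 = 49/4
Expected profit = 49/4 − 8 = 17/4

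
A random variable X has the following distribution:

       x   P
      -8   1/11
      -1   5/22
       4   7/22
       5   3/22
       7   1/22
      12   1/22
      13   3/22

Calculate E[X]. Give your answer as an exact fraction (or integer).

E[X] = (1/11)·(-8) + (5/22)·(-1) + (7/22)·4 + (3/22)·5 + (1/22)·7 + (1/22)·12 + (3/22)·13
     = 40/11

40/11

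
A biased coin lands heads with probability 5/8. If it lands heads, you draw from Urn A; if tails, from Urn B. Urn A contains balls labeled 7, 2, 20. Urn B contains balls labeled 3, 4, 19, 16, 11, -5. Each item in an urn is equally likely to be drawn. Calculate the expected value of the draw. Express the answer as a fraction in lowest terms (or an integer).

E[X | Urn A] = (7 + 2 + 20)/3 = 29/3
E[X | Urn B] = (3 + 4 + 19 + 16 + 11 − 5)/6 = 8
E[X] = (5/8)·29/3 + (3/8)·8 = 217/24

217/24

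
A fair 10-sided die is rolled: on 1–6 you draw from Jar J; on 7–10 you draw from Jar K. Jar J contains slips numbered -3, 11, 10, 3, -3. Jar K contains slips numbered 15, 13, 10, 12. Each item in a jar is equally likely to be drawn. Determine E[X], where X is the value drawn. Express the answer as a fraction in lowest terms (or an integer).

E[X | Jar J] = (-3 + 11 + 10 + 3 − 3)/5 = 18/5
E[X | Jar K] = (15 + 13 + 10 + 12)/4 = 25/2
E[X] = (3/5)·18/5 + (2/5)·25/2 = 179/25

179/25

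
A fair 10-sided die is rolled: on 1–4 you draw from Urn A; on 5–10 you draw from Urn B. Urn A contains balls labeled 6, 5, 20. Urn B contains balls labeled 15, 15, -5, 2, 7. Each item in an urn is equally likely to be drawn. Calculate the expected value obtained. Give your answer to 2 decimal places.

8.21

E[X | Urn A] = (6 + 5 + 20)/3 = 31/3
E[X | Urn B] = (15 + 15 − 5 + 2 + 7)/5 = 34/5
E[X] = (2/5)·31/3 + (3/5)·34/5 = 616/75 ≈ 8.21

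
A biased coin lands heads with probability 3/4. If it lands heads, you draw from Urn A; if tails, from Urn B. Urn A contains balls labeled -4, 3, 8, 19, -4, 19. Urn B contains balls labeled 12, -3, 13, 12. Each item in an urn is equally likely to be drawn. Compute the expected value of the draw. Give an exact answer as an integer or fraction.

E[X | Urn A] = (-4 + 3 + 8 + 19 − 4 + 19)/6 = 41/6
E[X | Urn B] = (12 − 3 + 13 + 12)/4 = 17/2
E[X] = (3/4)·41/6 + (1/4)·17/2 = 29/4

29/4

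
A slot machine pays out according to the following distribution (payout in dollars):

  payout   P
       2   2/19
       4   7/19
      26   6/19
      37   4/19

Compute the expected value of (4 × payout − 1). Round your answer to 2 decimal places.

E[4x-1] = (2/19)·7 + (7/19)·15 + (6/19)·103 + (4/19)·147
     = 1325/19 ≈ 69.74

69.74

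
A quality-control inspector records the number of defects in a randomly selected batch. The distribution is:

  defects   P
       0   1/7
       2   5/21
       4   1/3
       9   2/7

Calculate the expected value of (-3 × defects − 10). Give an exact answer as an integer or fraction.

-162/7

E[-3x-10] = (1/7)·(-10) + (5/21)·(-16) + (1/3)·(-22) + (2/7)·(-37)
     = -162/7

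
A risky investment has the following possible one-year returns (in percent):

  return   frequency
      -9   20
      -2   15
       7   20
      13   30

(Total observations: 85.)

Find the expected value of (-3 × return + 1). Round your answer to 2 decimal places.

-10.29

Total = 85, so P(return=-9) = 20/85, etc.
E[-3x+1] = (4/17)·28 + (3/17)·7 + (4/17)·(-20) + (6/17)·(-38)
     = -175/17 ≈ -10.29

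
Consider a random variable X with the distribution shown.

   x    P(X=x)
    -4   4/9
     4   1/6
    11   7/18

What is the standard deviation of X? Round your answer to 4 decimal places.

E[X] = 19/6, E[X²] = 341/6
Var(X) = E[X²] − (E[X])² = 341/6 − 361/36 = 1685/36
SD(X) = √(1685/36) ≈ 6.8415

6.8415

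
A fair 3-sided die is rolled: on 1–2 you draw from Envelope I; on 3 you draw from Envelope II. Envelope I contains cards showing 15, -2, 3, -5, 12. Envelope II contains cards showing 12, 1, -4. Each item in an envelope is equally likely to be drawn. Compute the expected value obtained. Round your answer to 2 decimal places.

E[X | Envelope I] = (15 − 2 + 3 − 5 + 12)/5 = 23/5
E[X | Envelope II] = (12 + 1 − 4)/3 = 3
E[X] = (2/3)·23/5 + (1/3)·3 = 61/15 ≈ 4.07

4.07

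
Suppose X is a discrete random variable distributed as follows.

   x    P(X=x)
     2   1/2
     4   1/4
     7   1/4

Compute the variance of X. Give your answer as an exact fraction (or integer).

E[X] = (1/2)·2 + (1/4)·4 + (1/4)·7 = 15/4
E[X²] = (1/2)·4 + (1/4)·16 + (1/4)·49 = 73/4
Var(X) = 73/4 − (15/4)² = 67/16

67/16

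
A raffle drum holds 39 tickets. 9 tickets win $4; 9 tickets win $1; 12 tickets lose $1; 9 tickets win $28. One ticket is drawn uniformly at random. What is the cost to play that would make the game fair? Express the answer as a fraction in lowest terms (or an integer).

E[payout] = (9/39)·4 + (9/39)·1 + (12/39)·(-1) + (9/39)·28 = 95/13
Fair fee = E[payout] = 95/13

95/13 dollars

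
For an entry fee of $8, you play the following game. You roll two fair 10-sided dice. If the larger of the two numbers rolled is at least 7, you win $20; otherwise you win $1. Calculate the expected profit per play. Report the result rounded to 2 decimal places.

$5.16

E[payout] = (9/25)·1 + (16/25)·20 = 329/25
Expected profit = 329/25 − 8 = 129/25 ≈ $5.16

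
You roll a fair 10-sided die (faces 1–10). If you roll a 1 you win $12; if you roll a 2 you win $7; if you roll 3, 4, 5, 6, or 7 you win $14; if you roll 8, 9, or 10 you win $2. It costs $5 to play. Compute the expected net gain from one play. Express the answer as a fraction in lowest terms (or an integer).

9/2 dollars

E[payout] = (3/10)·2 + (1/10)·7 + (1/10)·12 + (1/2)·14 = 19/2
Expected profit = 19/2 − 5 = 9/2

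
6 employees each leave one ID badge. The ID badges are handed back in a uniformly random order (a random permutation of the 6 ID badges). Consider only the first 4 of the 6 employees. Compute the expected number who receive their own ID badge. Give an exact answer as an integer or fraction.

Let Xᵢ = 1 if person i gets their own ID badge. For each i, P(Xᵢ=1) = 1/6.
By linearity of expectation, E[X₁+…+X_4] = 4·(1/6) = 2/3.

2/3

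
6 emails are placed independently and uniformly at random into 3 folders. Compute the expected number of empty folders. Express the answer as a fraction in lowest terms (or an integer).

Let Xⱼ=1 if folder j is empty. P(Xⱼ=1) = ((3-1)/3)^6 = 64/729.
By linearity, E[#empty] = 3·64/729 = 64/243.

64/243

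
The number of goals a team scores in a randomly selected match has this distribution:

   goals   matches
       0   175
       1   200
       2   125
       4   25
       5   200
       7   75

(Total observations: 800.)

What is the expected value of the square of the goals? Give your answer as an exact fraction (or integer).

391/32

Total = 800, so P(goals=0) = 175/800, etc.
E[X²] = (7/32)·0 + (1/4)·1 + (5/32)·4 + (1/32)·16 + (1/4)·25 + (3/32)·49
     = 391/32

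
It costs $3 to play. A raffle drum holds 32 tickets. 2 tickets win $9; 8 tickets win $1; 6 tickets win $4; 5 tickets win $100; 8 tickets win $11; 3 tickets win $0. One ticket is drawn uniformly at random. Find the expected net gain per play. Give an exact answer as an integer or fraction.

E[payout] = (2/32)·9 + (8/32)·1 + (6/32)·4 + (5/32)·100 + (8/32)·11 + (3/32)·0 = 319/16
Expected profit = 319/16 − 3 = 271/16

271/16 dollars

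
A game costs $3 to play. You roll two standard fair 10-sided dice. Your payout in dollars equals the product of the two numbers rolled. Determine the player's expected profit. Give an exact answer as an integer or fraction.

109/4 dollars

Distribution of the product of the two numbers rolled: 1 w.p. 1/100, 2 w.p. 1/50, 3 w.p. 1/50, 4 w.p. 3/100, 5 w.p. 1/50, 6 w.p. 1/25, …
E[payout] = (1/100)·1 + (1/50)·2 + (1/50)·3 + (3/100)·4 + (1/50)·5 + (1/25)·6 + (1/50)·7 + (1/25)·8 + (3/100)·9 + (1/25)·10 + (1/25)·12 + (1/50)·14 + (1/50)·15 + (3/100)·16 + (1/25)·18 + (1/25)·20 + (1/50)·21 + (1/25)·24 + (1/100)·25 + (1/50)·27 + (1/50)·28 + (1/25)·30 + (1/50)·32 + (1/50)·35 + (3/100)·36 + (1/25)·40 + (1/50)·42 + (1/50)·45 + (1/50)·48 + (1/100)·49 + (1/50)·50 + (1/50)·54 + (1/50)·56 + (1/50)·60 + (1/50)·63 + (1/100)·64 + (1/50)·70 + (1/50)·72 + (1/50)·80 + (1/100)·81 + (1/50)·90 + (1/100)·100 = 121/4
Expected profit = 121/4 − 3 = 109/4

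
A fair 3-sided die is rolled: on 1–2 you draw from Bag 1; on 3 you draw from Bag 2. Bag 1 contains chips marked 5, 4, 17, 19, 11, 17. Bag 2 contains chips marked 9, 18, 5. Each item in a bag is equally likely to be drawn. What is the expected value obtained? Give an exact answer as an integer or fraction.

35/3

E[X | Bag 1] = (5 + 4 + 17 + 19 + 11 + 17)/6 = 73/6
E[X | Bag 2] = (9 + 18 + 5)/3 = 32/3
E[X] = (2/3)·73/6 + (1/3)·32/3 = 35/3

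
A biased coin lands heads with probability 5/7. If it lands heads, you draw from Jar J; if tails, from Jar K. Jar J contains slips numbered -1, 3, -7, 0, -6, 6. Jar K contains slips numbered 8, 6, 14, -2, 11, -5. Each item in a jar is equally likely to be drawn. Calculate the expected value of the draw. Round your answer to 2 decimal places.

0.93

E[X | Jar J] = (-1 + 3 − 7 + 0 − 6 + 6)/6 = -5/6
E[X | Jar K] = (8 + 6 + 14 − 2 + 11 − 5)/6 = 16/3
E[X] = (5/7)·(-5/6) + (2/7)·16/3 = 13/14 ≈ 0.93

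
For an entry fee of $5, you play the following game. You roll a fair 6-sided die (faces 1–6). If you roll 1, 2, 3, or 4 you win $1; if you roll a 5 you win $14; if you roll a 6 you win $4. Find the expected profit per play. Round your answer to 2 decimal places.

E[payout] = (2/3)·1 + (1/6)·4 + (1/6)·14 = 11/3
Expected profit = 11/3 − 5 = -4/3 ≈ -$1.33

-$1.33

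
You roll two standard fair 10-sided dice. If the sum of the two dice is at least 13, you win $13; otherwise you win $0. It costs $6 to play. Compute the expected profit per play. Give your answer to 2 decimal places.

-$1.32

E[payout] = (16/25)·0 + (9/25)·13 = 117/25
Expected profit = 117/25 − 6 = -33/25 ≈ -$1.32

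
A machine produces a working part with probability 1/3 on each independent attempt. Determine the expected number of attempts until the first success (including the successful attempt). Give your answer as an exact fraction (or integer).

For a geometric distribution, E[trials] = 1/p = 1/(1/3) = 3.

3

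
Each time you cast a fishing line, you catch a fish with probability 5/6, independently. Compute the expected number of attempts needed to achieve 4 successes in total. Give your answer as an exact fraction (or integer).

By linearity (sum of 4 independent geometric waits), E[trials] = 4/p = 4/(5/6) = 24/5.

24/5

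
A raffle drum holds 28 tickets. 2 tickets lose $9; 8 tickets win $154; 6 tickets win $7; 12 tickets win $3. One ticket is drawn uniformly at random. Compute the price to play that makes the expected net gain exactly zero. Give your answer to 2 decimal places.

$46.14

E[payout] = (2/28)·(-9) + (8/28)·154 + (6/28)·7 + (12/28)·3 = 323/7
Fair fee = E[payout] = 323/7 ≈ $46.14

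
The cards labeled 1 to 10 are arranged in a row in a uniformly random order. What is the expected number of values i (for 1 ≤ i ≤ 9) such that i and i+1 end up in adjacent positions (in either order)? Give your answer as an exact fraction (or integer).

9/5

For each i ∈ {1,…,9}, let Xᵢ = 1 if i and i+1 are adjacent. P(Xᵢ=1) = 2·(10−1)!/10! = 2/10.
By linearity, E[ΣXᵢ] = (9)·(2/10) = 9/5.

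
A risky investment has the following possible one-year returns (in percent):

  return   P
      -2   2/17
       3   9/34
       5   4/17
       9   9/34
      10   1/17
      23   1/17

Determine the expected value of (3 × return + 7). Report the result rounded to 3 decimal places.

25.176

E[3x+7] = (2/17)·1 + (9/34)·16 + (4/17)·22 + (9/34)·34 + (1/17)·37 + (1/17)·76
     = 428/17 ≈ 25.176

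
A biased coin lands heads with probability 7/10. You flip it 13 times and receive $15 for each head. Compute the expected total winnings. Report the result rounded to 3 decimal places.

E[#heads] = 13·7/10 = 91/10 (linearity over flips).
E[winnings] = 15·91/10 = 273/2.
≈ 136.500

$136.500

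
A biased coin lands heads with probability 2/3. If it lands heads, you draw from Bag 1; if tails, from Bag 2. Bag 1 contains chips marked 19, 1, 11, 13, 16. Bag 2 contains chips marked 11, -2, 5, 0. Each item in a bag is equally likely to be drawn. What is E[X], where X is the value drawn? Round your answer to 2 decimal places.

9.17

E[X | Bag 1] = (19 + 1 + 11 + 13 + 16)/5 = 12
E[X | Bag 2] = (11 − 2 + 5 + 0)/4 = 7/2
E[X] = (2/3)·12 + (1/3)·7/2 = 55/6 ≈ 9.17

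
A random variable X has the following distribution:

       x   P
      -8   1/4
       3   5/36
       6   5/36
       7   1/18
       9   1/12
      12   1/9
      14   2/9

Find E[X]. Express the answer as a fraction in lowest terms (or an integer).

E[X] = (1/4)·(-8) + (5/36)·3 + (5/36)·6 + (1/18)·7 + (1/12)·9 + (1/9)·12 + (2/9)·14
     = 29/6

29/6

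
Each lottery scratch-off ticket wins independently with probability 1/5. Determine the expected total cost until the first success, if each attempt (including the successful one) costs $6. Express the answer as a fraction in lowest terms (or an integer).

E[#attempts] = 1/p = 5; E[cost] = 6·5 = 30.

$30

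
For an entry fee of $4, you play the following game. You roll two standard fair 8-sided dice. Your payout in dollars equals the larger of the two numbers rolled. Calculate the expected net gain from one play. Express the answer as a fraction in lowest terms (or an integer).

29/16 dollars

Distribution of the larger of the two numbers rolled: 1 w.p. 1/64, 2 w.p. 3/64, 3 w.p. 5/64, 4 w.p. 7/64, 5 w.p. 9/64, 6 w.p. 11/64, …
E[payout] = (1/64)·1 + (3/64)·2 + (5/64)·3 + (7/64)·4 + (9/64)·5 + (11/64)·6 + (13/64)·7 + (15/64)·8 = 93/16
Expected profit = 93/16 − 4 = 29/16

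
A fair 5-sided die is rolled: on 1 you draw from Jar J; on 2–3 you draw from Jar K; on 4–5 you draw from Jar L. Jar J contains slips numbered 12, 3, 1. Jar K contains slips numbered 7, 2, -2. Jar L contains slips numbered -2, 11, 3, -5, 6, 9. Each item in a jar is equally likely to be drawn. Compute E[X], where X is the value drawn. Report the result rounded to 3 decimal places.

3.467

E[X | Jar J] = (12 + 3 + 1)/3 = 16/3
E[X | Jar K] = (7 + 2 − 2)/3 = 7/3
E[X | Jar L] = (-2 + 11 + 3 − 5 + 6 + 9)/6 = 11/3
E[X] = (1/5)·16/3 + (2/5)·7/3 + (2/5)·11/3 = 52/15 ≈ 3.467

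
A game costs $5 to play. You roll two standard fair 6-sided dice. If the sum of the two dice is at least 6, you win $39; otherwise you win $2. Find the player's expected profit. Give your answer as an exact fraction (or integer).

E[payout] = (5/18)·2 + (13/18)·39 = 517/18
Expected profit = 517/18 − 5 = 427/18

427/18 dollars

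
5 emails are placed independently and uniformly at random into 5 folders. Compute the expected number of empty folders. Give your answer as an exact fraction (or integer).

1024/625

Let Xⱼ=1 if folder j is empty. P(Xⱼ=1) = ((5-1)/5)^5 = 1024/3125.
By linearity, E[#empty] = 5·1024/3125 = 1024/625.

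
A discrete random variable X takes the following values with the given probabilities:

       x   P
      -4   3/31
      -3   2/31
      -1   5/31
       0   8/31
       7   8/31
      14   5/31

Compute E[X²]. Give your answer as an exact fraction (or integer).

E[X²] = (3/31)·16 + (2/31)·9 + (5/31)·1 + (8/31)·0 + (8/31)·49 + (5/31)·196
     = 1443/31

1443/31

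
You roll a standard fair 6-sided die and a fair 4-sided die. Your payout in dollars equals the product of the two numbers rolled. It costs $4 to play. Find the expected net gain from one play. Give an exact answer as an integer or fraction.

Distribution of the product of the two numbers rolled: 1 w.p. 1/24, 2 w.p. 1/12, 3 w.p. 1/12, 4 w.p. 1/8, 5 w.p. 1/24, 6 w.p. 1/8, …
E[payout] = (1/24)·1 + (1/12)·2 + (1/12)·3 + (1/8)·4 + (1/24)·5 + (1/8)·6 + (1/12)·8 + (1/24)·9 + (1/24)·10 + (1/8)·12 + (1/24)·15 + (1/24)·16 + (1/24)·18 + (1/24)·20 + (1/24)·24 = 35/4
Expected profit = 35/4 − 4 = 19/4

19/4 dollars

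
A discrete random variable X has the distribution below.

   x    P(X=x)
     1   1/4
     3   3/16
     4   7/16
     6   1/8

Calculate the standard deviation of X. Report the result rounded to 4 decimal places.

1.5700

E[X] = 53/16, E[X²] = 215/16
Var(X) = E[X²] − (E[X])² = 215/16 − 2809/256 = 631/256
SD(X) = √(631/256) ≈ 1.5700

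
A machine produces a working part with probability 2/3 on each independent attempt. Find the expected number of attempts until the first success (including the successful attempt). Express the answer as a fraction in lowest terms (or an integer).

For a geometric distribution, E[trials] = 1/p = 1/(2/3) = 3/2.

3/2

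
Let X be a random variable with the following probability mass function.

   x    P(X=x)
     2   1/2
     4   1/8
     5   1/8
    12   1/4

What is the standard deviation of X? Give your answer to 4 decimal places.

4.1060

E[X] = 41/8, E[X²] = 345/8
Var(X) = E[X²] − (E[X])² = 345/8 − 1681/64 = 1079/64
SD(X) = √(1079/64) ≈ 4.1060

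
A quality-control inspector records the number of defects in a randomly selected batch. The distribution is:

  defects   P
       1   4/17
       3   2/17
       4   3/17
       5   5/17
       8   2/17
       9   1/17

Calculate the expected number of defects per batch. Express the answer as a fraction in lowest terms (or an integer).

72/17

E[X] = (4/17)·1 + (2/17)·3 + (3/17)·4 + (5/17)·5 + (2/17)·8 + (1/17)·9
     = 72/17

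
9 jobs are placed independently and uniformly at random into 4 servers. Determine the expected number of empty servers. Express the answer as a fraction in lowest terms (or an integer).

19683/65536

Let Xⱼ=1 if server j is empty. P(Xⱼ=1) = ((4-1)/4)^9 = 19683/262144.
By linearity, E[#empty] = 4·19683/262144 = 19683/65536.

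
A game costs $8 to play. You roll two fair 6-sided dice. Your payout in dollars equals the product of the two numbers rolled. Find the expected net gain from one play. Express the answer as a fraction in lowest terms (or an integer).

Distribution of the product of the two numbers rolled: 1 w.p. 1/36, 2 w.p. 1/18, 3 w.p. 1/18, 4 w.p. 1/12, 5 w.p. 1/18, 6 w.p. 1/9, …
E[payout] = (1/36)·1 + (1/18)·2 + (1/18)·3 + (1/12)·4 + (1/18)·5 + (1/9)·6 + (1/18)·8 + (1/36)·9 + (1/18)·10 + (1/9)·12 + (1/18)·15 + (1/36)·16 + (1/18)·18 + (1/18)·20 + (1/18)·24 + (1/36)·25 + (1/18)·30 + (1/36)·36 = 49/4
Expected profit = 49/4 − 8 = 17/4

17/4 dollars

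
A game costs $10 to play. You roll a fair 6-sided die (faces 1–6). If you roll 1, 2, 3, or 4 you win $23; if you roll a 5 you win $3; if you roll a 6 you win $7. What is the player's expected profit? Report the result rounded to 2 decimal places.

$7.00

E[payout] = (1/6)·3 + (1/6)·7 + (2/3)·23 = 17
Expected profit = 17 − 10 = 7 ≈ $7.00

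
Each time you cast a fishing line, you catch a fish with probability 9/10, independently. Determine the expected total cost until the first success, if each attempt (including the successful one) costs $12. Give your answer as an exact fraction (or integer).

40/3 dollars

E[#attempts] = 1/p = 10/9; E[cost] = 12·10/9 = 40/3.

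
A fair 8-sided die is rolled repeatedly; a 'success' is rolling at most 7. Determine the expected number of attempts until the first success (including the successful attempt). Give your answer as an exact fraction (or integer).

For a geometric distribution, E[trials] = 1/p = 1/(7/8) = 8/7.

8/7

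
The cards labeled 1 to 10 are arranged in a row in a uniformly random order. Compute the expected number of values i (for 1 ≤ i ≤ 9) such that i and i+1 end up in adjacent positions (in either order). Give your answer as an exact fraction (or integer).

9/5

For each i ∈ {1,…,9}, let Xᵢ = 1 if i and i+1 are adjacent. P(Xᵢ=1) = 2·(10−1)!/10! = 2/10.
By linearity, E[ΣXᵢ] = (9)·(2/10) = 9/5.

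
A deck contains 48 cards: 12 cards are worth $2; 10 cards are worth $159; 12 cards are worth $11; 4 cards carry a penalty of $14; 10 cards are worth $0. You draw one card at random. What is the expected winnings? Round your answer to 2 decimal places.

E[payout] = (12/48)·2 + (10/48)·159 + (12/48)·11 + (4/48)·(-14) + (10/48)·0 = 845/24
≈ $35.21

$35.21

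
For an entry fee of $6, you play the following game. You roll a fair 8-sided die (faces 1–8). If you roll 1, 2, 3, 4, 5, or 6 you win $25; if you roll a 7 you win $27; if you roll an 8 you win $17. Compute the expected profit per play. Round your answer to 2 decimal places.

E[payout] = (1/8)·17 + (3/4)·25 + (1/8)·27 = 97/4
Expected profit = 97/4 − 6 = 73/4 ≈ $18.25

$18.25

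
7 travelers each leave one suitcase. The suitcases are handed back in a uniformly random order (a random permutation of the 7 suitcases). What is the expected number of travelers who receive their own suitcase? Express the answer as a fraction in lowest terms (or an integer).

Let Xᵢ = 1 if person i gets their own suitcase. For each i, P(Xᵢ=1) = 1/7.
By linearity of expectation, E[X₁+…+X_7] = 7·(1/7) = 1.

1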